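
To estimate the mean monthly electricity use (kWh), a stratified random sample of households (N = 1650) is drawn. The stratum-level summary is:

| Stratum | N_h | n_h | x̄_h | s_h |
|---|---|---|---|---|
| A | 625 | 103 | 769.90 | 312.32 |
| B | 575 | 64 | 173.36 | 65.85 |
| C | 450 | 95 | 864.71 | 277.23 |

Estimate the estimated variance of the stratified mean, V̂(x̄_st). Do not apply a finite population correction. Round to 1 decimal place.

V̂(x̄_st) ≈ 204.3

V̂(x̄_st) = Σ W_h² s_h²/n_h, with W_h = N_h/N and N = 1650:
  stratum A: (625/1650)²·312.32²/103 = 135.88
  stratum B: (575/1650)²·65.85²/64 = 8.2281
  stratum C: (450/1650)²·277.23²/95 = 60.1747
V̂(x̄_st) = 204.282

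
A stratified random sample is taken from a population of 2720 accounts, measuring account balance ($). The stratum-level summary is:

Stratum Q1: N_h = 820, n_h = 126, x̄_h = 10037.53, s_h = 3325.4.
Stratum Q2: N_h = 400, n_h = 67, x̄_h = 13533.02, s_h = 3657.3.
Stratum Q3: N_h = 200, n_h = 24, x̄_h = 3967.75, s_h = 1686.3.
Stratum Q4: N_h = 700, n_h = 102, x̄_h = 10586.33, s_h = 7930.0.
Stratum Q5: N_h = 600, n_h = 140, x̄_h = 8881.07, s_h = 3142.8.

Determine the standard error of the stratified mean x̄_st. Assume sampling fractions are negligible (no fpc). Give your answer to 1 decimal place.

SE(x̄_st) ≈ 239.2

V̂(x̄_st) = Σ W_h² s_h²/n_h, with W_h = N_h/N and N = 2720:
  stratum Q1: (820/2720)²·3325.4²/126 = 7976.4
  stratum Q2: (400/2720)²·3657.3²/67 = 4317.46
  stratum Q3: (200/2720)²·1686.3²/24 = 640.591
  stratum Q4: (700/2720)²·7930.0²/102 = 40832.4
  stratum Q5: (600/2720)²·3142.8²/140 = 3432.97
V̂(x̄_st) = 57199.8
SE(x̄_st) = √57199.8 = 239.165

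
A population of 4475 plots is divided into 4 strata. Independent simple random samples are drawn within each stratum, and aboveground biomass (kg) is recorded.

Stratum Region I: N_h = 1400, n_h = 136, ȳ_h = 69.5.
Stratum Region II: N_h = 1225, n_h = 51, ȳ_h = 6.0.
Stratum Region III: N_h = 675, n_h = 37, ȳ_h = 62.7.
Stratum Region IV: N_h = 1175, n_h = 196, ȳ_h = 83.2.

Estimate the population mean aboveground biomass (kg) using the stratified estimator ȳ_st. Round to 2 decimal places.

ȳ_st ≈ 54.69

N = Σ N_h = 4475. Stratum weights W_h = N_h/N.
ȳ_st = (1400·69.5 + 1225·6.0 + 675·62.7 + 1175·83.2) / 4475 = 54.6888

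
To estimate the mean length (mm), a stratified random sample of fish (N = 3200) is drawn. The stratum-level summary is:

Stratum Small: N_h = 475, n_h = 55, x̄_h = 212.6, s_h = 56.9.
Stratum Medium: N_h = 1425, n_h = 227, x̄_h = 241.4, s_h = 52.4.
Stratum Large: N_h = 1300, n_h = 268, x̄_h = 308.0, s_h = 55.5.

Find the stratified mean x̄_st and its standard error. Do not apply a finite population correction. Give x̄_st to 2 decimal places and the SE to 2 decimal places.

x̄_st ≈ 264.18, SE ≈ 2.36

x̄_st = Σ W_h x̄_h = (475·212.6 + 1425·241.4 + 1300·308.0)/3200 = 264.18125
V̂(x̄_st) = Σ W_h² s_h²/n_h, with W_h = N_h/N and N = 3200:
  stratum Small: (475/3200)²·56.9²/55 = 1.29703
  stratum Medium: (1425/3200)²·52.4²/227 = 2.39865
  stratum Large: (1300/3200)²·55.5²/268 = 1.89687
V̂(x̄_st) = 5.59255
SE(x̄_st) = √5.59255 = 2.36486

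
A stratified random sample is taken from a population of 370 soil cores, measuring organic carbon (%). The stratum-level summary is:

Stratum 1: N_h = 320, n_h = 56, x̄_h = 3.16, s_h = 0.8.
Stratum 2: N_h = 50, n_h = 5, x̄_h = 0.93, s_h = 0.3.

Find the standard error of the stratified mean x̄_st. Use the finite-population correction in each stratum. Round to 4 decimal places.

SE(x̄_st) ≈ 0.0857

V̂(x̄_st) = Σ W_h² (1 − n_h/N_h) s_h²/n_h, with W_h = N_h/N and N = 370:
  stratum 1: (320/370)²·(1 − 56/320)·0.8²/56 = 0.00705249
  stratum 2: (50/370)²·(1 − 5/50)·0.3²/5 = 0.000295836
V̂(x̄_st) = 0.00734833
SE(x̄_st) = √0.00734833 = 0.0857224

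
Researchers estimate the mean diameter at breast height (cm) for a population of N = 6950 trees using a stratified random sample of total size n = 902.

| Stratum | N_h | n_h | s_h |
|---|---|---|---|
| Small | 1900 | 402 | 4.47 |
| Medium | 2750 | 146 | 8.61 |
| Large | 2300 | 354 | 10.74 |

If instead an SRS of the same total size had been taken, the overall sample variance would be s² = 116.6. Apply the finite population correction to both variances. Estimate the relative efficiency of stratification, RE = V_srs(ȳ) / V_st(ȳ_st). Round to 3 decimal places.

V̂(ȳ_st) = Σ W_h² (1 − n_h/N_h) s_h²/n_h, with W_h = N_h/N and N = 6950:
  stratum Small: (1900/6950)²·(1 − 402/1900)·4.47²/402 = 0.00292877
  stratum Medium: (2750/6950)²·(1 − 146/2750)·8.61²/146 = 0.0752762
  stratum Large: (2300/6950)²·(1 − 354/2300)·10.74²/354 = 0.030193
V_st = 0.108398
V_srs = (1 − 902/6950)·116.6/902 = 0.112491
Relative efficiency = V_srs / V_st = 0.112491/0.108398 = 1.0378

RE ≈ 1.038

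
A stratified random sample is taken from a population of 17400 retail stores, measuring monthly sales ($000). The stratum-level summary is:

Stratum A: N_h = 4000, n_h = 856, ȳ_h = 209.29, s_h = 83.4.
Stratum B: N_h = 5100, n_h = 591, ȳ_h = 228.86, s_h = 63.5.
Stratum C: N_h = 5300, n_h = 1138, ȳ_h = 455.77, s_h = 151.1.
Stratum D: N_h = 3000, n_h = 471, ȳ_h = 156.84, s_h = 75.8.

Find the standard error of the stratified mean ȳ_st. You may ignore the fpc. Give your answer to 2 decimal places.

V̂(ȳ_st) = Σ W_h² s_h²/n_h, with W_h = N_h/N and N = 17400:
  stratum A: (4000/17400)²·83.4²/856 = 0.429418
  stratum B: (5100/17400)²·63.5²/591 = 0.586141
  stratum C: (5300/17400)²·151.1²/1138 = 1.8614
  stratum D: (3000/17400)²·75.8²/471 = 0.362628
V̂(ȳ_st) = 3.23959
SE(ȳ_st) = √3.23959 = 1.79989

SE(ȳ_st) ≈ 1.80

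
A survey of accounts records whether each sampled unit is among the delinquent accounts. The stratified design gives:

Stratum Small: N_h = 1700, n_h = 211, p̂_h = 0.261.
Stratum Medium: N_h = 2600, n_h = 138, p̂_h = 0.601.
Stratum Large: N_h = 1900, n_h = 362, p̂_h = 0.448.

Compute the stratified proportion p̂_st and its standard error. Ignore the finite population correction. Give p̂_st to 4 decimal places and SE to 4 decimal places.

p̂_st ≈ 0.4609, SE ≈ 0.0210

N = 6200; stratum weights W_h = N_h/N.
p̂_st = Σ W_h p̂_h = (1700·0.261 + 2600·0.601 + 1900·0.448)/6200 = 0.46089
V̂(p̂_st) = Σ W_h² p̂_h(1−p̂_h)/(n_h−1):
  stratum Small: (1700/6200)²·0.261·0.739/210 = 6.90526e-05
  stratum Medium: (2600/6200)²·0.601·0.399/137 = 0.000307815
  stratum Large: (1900/6200)²·0.448·0.552/361 = 6.4333e-05
V̂(p̂_st) = 0.000441201; SE = √V̂ = 0.0210048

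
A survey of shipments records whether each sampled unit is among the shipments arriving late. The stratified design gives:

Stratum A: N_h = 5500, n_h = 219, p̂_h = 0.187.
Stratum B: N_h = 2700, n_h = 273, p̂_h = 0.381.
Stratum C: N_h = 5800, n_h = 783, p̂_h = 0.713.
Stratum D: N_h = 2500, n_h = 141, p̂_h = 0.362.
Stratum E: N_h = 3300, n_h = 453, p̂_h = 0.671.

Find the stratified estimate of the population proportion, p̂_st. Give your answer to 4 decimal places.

p̂_st ≈ 0.4703

N = 19800; stratum weights W_h = N_h/N.
p̂_st = Σ W_h p̂_h = (5500·0.187 + 2700·0.381 + 5800·0.713 + 2500·0.362 + 3300·0.671)/19800 = 0.47030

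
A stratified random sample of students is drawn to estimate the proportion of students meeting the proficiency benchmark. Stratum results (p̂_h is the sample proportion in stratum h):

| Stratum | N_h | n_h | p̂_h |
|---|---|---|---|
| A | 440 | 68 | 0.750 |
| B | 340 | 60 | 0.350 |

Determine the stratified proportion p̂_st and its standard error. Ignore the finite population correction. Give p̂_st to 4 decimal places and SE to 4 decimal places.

N = 780; stratum weights W_h = N_h/N.
p̂_st = Σ W_h p̂_h = (440·0.750 + 340·0.350)/780 = 0.57564
V̂(p̂_st) = Σ W_h² p̂_h(1−p̂_h)/(n_h−1):
  stratum A: (440/780)²·0.750·0.250/67 = 0.000890518
  stratum B: (340/780)²·0.350·0.650/59 = 0.000732652
V̂(p̂_st) = 0.00162317; SE = √V̂ = 0.0402886

p̂_st ≈ 0.5756, SE ≈ 0.0403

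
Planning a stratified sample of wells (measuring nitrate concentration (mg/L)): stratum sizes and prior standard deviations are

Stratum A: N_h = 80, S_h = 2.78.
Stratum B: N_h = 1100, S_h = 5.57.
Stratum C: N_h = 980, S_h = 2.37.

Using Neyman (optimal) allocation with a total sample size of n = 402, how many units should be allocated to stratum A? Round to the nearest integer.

10

Neyman allocation: n_h = n · N_h S_h / Σ N_i S_i, with n = 402.
  stratum A: N_h·S_h = 80·2.78 = 222.40
  stratum B: N_h·S_h = 1100·5.57 = 6127.00
  stratum C: N_h·S_h = 980·2.37 = 2322.60
Σ N_h S_h = 8672.00
n for stratum A = 402·222.40/8672.00 = 10.310 → 10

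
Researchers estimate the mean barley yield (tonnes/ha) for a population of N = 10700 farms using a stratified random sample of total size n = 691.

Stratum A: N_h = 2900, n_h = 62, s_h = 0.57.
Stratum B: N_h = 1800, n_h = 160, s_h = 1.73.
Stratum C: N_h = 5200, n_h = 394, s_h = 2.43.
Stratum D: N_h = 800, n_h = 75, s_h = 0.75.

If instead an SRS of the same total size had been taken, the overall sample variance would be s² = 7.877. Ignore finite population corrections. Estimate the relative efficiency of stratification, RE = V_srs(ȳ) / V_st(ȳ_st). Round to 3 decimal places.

RE ≈ 2.536

V̂(ȳ_st) = Σ W_h² s_h²/n_h, with W_h = N_h/N and N = 10700:
  stratum A: (2900/10700)²·0.57²/62 = 0.000384934
  stratum B: (1800/10700)²·1.73²/160 = 0.000529358
  stratum C: (5200/10700)²·2.43²/394 = 0.00353961
  stratum D: (800/10700)²·0.75²/75 = 4.19251e-05
V_st = 0.00449583
V_srs = s²/n = 7.877/691 = 0.0113994
Relative efficiency = V_srs / V_st = 0.0113994/0.00449583 = 2.5356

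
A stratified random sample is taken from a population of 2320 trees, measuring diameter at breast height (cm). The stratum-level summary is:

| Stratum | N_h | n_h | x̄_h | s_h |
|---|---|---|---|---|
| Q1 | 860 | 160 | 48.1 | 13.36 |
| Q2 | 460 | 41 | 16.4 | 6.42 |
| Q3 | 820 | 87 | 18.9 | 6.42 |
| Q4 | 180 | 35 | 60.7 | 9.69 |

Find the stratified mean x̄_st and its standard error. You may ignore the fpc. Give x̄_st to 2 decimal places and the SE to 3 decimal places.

x̄_st ≈ 32.47, SE ≈ 0.518

x̄_st = Σ W_h x̄_h = (860·48.1 + 460·16.4 + 820·18.9 + 180·60.7)/2320 = 32.47155
V̂(x̄_st) = Σ W_h² s_h²/n_h, with W_h = N_h/N and N = 2320:
  stratum Q1: (860/2320)²·13.36²/160 = 0.15329
  stratum Q2: (460/2320)²·6.42²/41 = 0.0395208
  stratum Q3: (820/2320)²·6.42²/87 = 0.0591838
  stratum Q4: (180/2320)²·9.69²/35 = 0.0161491
V̂(x̄_st) = 0.268144
SE(x̄_st) = √0.268144 = 0.517826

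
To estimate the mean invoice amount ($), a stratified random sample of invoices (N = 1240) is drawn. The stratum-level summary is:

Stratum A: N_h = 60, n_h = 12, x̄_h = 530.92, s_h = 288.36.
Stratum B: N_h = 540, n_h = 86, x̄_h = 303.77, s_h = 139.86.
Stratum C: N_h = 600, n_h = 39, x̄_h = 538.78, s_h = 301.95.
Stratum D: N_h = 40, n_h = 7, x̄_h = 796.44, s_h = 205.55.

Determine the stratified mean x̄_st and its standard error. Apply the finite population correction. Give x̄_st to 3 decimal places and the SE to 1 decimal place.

x̄_st ≈ 444.368, SE ≈ 23.8

x̄_st = Σ W_h x̄_h = (60·530.92 + 540·303.77 + 600·538.78 + 40·796.44)/1240 = 444.36823
V̂(x̄_st) = Σ W_h² (1 − n_h/N_h) s_h²/n_h, with W_h = N_h/N and N = 1240:
  stratum A: (60/1240)²·(1 − 12/60)·288.36²/12 = 12.9789
  stratum B: (540/1240)²·(1 − 86/540)·139.86²/86 = 36.2656
  stratum C: (600/1240)²·(1 − 39/600)·301.95²/39 = 511.772
  stratum D: (40/1240)²·(1 − 7/40)·205.55²/7 = 5.18164
V̂(x̄_st) = 566.198
SE(x̄_st) = √566.198 = 23.7949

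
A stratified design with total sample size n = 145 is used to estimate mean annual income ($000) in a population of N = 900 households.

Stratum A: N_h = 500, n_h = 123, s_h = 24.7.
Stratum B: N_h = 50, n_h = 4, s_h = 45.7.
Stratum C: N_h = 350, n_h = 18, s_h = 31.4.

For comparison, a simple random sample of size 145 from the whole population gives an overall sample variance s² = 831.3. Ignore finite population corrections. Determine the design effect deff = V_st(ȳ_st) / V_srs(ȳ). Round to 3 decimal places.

deff ≈ 1.993

V̂(ȳ_st) = Σ W_h² s_h²/n_h, with W_h = N_h/N and N = 900:
  stratum A: (500/900)²·24.7²/123 = 1.53089
  stratum B: (50/900)²·45.7²/4 = 1.61149
  stratum C: (350/900)²·31.4²/18 = 8.28396
V_st = 11.4263
V_srs = s²/n = 831.3/145 = 5.7331
deff = V_st / V_srs = 11.4263/5.7331 = 1.9930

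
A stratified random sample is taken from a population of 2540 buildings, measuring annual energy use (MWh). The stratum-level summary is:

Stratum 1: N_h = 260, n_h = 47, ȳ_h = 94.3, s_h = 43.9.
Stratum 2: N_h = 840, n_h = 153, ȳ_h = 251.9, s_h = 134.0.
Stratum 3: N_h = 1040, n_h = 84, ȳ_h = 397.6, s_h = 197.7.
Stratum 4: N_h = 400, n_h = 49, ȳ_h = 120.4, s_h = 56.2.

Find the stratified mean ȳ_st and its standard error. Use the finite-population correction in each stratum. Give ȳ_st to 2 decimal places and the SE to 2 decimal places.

ȳ_st ≈ 274.72, SE ≈ 9.16

ȳ_st = Σ W_h ȳ_h = (260·94.3 + 840·251.9 + 1040·397.6 + 400·120.4)/2540 = 274.71575
V̂(ȳ_st) = Σ W_h² (1 − n_h/N_h) s_h²/n_h, with W_h = N_h/N and N = 2540:
  stratum 1: (260/2540)²·(1 − 47/260)·43.9²/47 = 0.351979
  stratum 2: (840/2540)²·(1 − 153/840)·134.0²/153 = 10.4975
  stratum 3: (1040/2540)²·(1 − 84/1040)·197.7²/84 = 71.7064
  stratum 4: (400/2540)²·(1 − 49/400)·56.2²/49 = 1.40274
V̂(ȳ_st) = 83.9586
SE(ȳ_st) = √83.9586 = 9.16289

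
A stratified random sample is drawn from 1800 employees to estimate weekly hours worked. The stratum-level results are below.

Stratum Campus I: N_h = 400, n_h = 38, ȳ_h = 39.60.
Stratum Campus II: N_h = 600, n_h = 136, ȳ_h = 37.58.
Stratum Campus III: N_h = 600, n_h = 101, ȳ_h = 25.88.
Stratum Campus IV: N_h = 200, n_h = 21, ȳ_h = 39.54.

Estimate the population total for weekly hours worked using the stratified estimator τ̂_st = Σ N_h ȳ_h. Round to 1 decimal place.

τ̂_st = Σ N_h ȳ_h = 400·39.60 + 600·37.58 + 600·25.88 + 200·39.54 = 61824.0

τ̂_st ≈ 61824.0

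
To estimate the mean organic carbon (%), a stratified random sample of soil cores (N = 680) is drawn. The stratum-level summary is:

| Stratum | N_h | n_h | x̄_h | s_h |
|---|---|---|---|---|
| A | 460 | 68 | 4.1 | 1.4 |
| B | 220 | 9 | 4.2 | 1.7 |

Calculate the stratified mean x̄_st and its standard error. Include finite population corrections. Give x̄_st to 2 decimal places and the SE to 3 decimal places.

x̄_st = Σ W_h x̄_h = (460·4.1 + 220·4.2)/680 = 4.13235
V̂(x̄_st) = Σ W_h² (1 − n_h/N_h) s_h²/n_h, with W_h = N_h/N and N = 680:
  stratum A: (460/680)²·(1 − 68/460)·1.4²/68 = 0.0112402
  stratum B: (220/680)²·(1 − 9/220)·1.7²/9 = 0.0322361
V̂(x̄_st) = 0.0434763
SE(x̄_st) = √0.0434763 = 0.20851

x̄_st ≈ 4.13, SE ≈ 0.209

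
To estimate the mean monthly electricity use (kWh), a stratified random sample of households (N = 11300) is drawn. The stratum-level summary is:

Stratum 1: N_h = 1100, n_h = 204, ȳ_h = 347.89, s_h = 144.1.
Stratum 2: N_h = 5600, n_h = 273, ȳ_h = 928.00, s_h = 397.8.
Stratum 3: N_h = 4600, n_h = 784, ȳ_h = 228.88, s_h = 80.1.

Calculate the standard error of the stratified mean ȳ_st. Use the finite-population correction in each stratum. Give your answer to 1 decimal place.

V̂(ȳ_st) = Σ W_h² (1 − n_h/N_h) s_h²/n_h, with W_h = N_h/N and N = 11300:
  stratum 1: (1100/11300)²·(1 − 204/1100)·144.1²/204 = 0.785673
  stratum 2: (5600/11300)²·(1 − 273/5600)·397.8²/273 = 135.419
  stratum 3: (4600/11300)²·(1 − 784/4600)·80.1²/784 = 1.12501
V̂(ȳ_st) = 137.33
SE(ȳ_st) = √137.33 = 11.7188

SE(ȳ_st) ≈ 11.7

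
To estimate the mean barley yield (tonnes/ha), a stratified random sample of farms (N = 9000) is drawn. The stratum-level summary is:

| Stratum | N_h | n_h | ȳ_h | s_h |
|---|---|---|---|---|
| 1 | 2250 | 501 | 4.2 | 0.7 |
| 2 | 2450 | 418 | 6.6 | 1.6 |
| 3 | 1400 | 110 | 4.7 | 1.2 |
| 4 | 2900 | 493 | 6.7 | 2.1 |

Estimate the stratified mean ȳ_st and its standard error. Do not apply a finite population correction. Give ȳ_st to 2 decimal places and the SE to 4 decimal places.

ȳ_st = Σ W_h ȳ_h = (2250·4.2 + 2450·6.6 + 1400·4.7 + 2900·6.7)/9000 = 5.73667
V̂(ȳ_st) = Σ W_h² s_h²/n_h, with W_h = N_h/N and N = 9000:
  stratum 1: (2250/9000)²·0.7²/501 = 6.11277e-05
  stratum 2: (2450/9000)²·1.6²/418 = 0.000453848
  stratum 3: (1400/9000)²·1.2²/110 = 0.000316768
  stratum 4: (2900/9000)²·2.1²/493 = 0.000928758
V̂(ȳ_st) = 0.0017605
SE(ȳ_st) = √0.0017605 = 0.0419583

ȳ_st ≈ 5.74, SE ≈ 0.0420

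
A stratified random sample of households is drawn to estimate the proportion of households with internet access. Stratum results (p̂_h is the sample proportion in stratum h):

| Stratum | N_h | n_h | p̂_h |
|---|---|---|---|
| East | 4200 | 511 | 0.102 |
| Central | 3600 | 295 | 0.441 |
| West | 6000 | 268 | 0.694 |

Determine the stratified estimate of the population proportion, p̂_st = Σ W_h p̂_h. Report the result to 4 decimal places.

p̂_st ≈ 0.4478

N = 13800; stratum weights W_h = N_h/N.
p̂_st = Σ W_h p̂_h = (4200·0.102 + 3600·0.441 + 6000·0.694)/13800 = 0.44783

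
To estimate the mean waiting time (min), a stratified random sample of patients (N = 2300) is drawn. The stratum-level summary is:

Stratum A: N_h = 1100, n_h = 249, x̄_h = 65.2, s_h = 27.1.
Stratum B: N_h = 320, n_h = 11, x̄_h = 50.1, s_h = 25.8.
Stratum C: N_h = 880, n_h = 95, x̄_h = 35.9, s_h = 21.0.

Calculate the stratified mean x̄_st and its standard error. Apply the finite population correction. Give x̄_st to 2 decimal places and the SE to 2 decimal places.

x̄_st ≈ 51.89, SE ≈ 1.50

x̄_st = Σ W_h x̄_h = (1100·65.2 + 320·50.1 + 880·35.9)/2300 = 51.88870
V̂(x̄_st) = Σ W_h² (1 − n_h/N_h) s_h²/n_h, with W_h = N_h/N and N = 2300:
  stratum A: (1100/2300)²·(1 − 249/1100)·27.1²/249 = 0.521922
  stratum B: (320/2300)²·(1 − 11/320)·25.8²/11 = 1.1311
  stratum C: (880/2300)²·(1 − 95/880)·21.0²/95 = 0.606194
V̂(x̄_st) = 2.25921
SE(x̄_st) = √2.25921 = 1.50307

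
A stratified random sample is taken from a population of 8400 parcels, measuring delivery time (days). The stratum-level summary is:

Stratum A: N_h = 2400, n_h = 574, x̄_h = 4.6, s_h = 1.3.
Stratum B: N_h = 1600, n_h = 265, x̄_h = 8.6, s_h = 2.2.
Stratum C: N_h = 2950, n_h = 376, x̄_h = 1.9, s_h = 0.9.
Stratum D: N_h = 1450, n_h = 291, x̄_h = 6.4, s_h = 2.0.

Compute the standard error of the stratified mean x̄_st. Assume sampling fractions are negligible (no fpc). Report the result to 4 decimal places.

V̂(x̄_st) = Σ W_h² s_h²/n_h, with W_h = N_h/N and N = 8400:
  stratum A: (2400/8400)²·1.3²/574 = 0.000240347
  stratum B: (1600/8400)²·2.2²/265 = 0.000662645
  stratum C: (2950/8400)²·0.9²/376 = 0.000265695
  stratum D: (1450/8400)²·2.0²/291 = 0.000409585
V̂(x̄_st) = 0.00157827
SE(x̄_st) = √0.00157827 = 0.0397275

SE(x̄_st) ≈ 0.0397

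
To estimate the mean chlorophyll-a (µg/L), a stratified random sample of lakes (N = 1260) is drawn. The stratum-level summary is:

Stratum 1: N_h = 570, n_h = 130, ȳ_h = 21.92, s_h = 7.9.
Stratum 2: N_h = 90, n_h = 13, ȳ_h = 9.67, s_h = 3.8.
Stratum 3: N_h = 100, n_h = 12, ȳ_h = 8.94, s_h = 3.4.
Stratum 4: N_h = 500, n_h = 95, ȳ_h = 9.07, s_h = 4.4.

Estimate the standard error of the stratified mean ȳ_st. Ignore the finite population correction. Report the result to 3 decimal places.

SE(ȳ_st) ≈ 0.377

V̂(ȳ_st) = Σ W_h² s_h²/n_h, with W_h = N_h/N and N = 1260:
  stratum 1: (570/1260)²·7.9²/130 = 0.098247
  stratum 2: (90/1260)²·3.8²/13 = 0.00566719
  stratum 3: (100/1260)²·3.4²/12 = 0.00606786
  stratum 4: (500/1260)²·4.4²/95 = 0.0320908
V̂(ȳ_st) = 0.142073
SE(ȳ_st) = √0.142073 = 0.376926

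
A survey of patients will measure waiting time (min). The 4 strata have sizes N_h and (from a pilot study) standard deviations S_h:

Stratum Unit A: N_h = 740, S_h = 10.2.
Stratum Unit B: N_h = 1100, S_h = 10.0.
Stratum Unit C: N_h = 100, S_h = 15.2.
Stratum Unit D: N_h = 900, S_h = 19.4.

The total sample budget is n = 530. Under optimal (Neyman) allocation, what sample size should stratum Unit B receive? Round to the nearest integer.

Neyman allocation: n_h = n · N_h S_h / Σ N_i S_i, with n = 530.
  stratum Unit A: N_h·S_h = 740·10.2 = 7548.00
  stratum Unit B: N_h·S_h = 1100·10.0 = 11000.00
  stratum Unit C: N_h·S_h = 100·15.2 = 1520.00
  stratum Unit D: N_h·S_h = 900·19.4 = 17460.00
Σ N_h S_h = 37528.00
n for stratum Unit B = 530·11000.00/37528.00 = 155.351 → 155

155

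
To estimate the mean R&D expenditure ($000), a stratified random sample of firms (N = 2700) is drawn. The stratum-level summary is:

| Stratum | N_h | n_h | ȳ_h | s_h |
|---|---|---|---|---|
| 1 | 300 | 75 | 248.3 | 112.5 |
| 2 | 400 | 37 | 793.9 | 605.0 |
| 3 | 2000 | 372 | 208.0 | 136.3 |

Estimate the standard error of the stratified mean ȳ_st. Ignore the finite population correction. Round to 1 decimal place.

SE(ȳ_st) ≈ 15.7

V̂(ȳ_st) = Σ W_h² s_h²/n_h, with W_h = N_h/N and N = 2700:
  stratum 1: (300/2700)²·112.5²/75 = 2.08333
  stratum 2: (400/2700)²·605.0²/37 = 217.121
  stratum 3: (2000/2700)²·136.3²/372 = 27.4019
V̂(ȳ_st) = 246.606
SE(ȳ_st) = √246.606 = 15.7037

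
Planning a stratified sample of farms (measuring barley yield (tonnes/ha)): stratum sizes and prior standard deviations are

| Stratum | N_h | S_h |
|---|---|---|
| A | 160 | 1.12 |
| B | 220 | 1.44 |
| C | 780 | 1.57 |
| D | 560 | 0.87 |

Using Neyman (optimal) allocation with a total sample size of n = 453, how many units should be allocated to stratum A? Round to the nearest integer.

37

Neyman allocation: n_h = n · N_h S_h / Σ N_i S_i, with n = 453.
  stratum A: N_h·S_h = 160·1.12 = 179.20
  stratum B: N_h·S_h = 220·1.44 = 316.80
  stratum C: N_h·S_h = 780·1.57 = 1224.60
  stratum D: N_h·S_h = 560·0.87 = 487.20
Σ N_h S_h = 2207.80
n for stratum A = 453·179.20/2207.80 = 36.769 → 37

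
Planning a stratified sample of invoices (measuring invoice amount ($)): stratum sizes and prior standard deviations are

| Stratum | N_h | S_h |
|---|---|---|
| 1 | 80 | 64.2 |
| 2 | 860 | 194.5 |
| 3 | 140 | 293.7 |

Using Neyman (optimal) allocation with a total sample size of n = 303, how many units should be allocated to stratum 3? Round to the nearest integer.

58

Neyman allocation: n_h = n · N_h S_h / Σ N_i S_i, with n = 303.
  stratum 1: N_h·S_h = 80·64.2 = 5136.00
  stratum 2: N_h·S_h = 860·194.5 = 167270.00
  stratum 3: N_h·S_h = 140·293.7 = 41118.00
Σ N_h S_h = 213524.00
n for stratum 3 = 303·41118.00/213524.00 = 58.348 → 58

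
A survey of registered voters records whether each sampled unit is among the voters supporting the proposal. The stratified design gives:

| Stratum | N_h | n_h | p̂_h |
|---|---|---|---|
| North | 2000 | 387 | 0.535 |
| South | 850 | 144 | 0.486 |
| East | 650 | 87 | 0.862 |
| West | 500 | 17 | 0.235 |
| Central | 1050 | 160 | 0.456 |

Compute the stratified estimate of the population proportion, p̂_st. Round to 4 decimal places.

N = 5050; stratum weights W_h = N_h/N.
p̂_st = Σ W_h p̂_h = (2000·0.535 + 850·0.486 + 650·0.862 + 500·0.235 + 1050·0.456)/5050 = 0.52271

p̂_st ≈ 0.5227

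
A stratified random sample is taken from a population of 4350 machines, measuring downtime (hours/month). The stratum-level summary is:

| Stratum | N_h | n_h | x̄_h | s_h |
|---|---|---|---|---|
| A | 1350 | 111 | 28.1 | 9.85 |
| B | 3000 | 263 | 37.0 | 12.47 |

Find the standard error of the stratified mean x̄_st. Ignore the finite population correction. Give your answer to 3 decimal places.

SE(x̄_st) ≈ 0.604

V̂(x̄_st) = Σ W_h² s_h²/n_h, with W_h = N_h/N and N = 4350:
  stratum A: (1350/4350)²·9.85²/111 = 0.0841857
  stratum B: (3000/4350)²·12.47²/263 = 0.281217
V̂(x̄_st) = 0.365402
SE(x̄_st) = √0.365402 = 0.604485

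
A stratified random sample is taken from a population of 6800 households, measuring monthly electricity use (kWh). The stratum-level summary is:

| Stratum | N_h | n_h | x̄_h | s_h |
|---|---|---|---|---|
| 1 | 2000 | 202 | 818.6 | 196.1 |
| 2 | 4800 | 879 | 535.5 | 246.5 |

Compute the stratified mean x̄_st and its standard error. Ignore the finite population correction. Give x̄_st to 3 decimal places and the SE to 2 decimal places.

x̄_st = Σ W_h x̄_h = (2000·818.6 + 4800·535.5)/6800 = 618.76471
V̂(x̄_st) = Σ W_h² s_h²/n_h, with W_h = N_h/N and N = 6800:
  stratum 1: (2000/6800)²·196.1²/202 = 16.4682
  stratum 2: (4800/6800)²·246.5²/879 = 34.4437
V̂(x̄_st) = 50.9119
SE(x̄_st) = √50.9119 = 7.13526

x̄_st ≈ 618.765, SE ≈ 7.14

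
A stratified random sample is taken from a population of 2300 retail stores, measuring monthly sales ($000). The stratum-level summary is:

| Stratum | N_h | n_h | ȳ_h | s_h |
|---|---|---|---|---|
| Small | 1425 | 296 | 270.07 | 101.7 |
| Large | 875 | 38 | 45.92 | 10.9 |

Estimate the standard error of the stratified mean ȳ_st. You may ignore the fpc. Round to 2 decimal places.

SE(ȳ_st) ≈ 3.72

V̂(ȳ_st) = Σ W_h² s_h²/n_h, with W_h = N_h/N and N = 2300:
  stratum Small: (1425/2300)²·101.7²/296 = 13.4129
  stratum Large: (875/2300)²·10.9²/38 = 0.452512
V̂(ȳ_st) = 13.8655
SE(ȳ_st) = √13.8655 = 3.72364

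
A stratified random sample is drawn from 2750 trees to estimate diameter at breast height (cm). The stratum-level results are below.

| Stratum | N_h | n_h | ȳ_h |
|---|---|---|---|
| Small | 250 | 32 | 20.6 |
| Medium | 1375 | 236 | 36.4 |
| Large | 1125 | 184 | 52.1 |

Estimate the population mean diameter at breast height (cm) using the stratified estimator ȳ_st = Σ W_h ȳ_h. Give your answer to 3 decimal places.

N = Σ N_h = 2750. Stratum weights W_h = N_h/N.
ȳ_st = (250·20.6 + 1375·36.4 + 1125·52.1) / 2750 = 41.38636

ȳ_st ≈ 41.386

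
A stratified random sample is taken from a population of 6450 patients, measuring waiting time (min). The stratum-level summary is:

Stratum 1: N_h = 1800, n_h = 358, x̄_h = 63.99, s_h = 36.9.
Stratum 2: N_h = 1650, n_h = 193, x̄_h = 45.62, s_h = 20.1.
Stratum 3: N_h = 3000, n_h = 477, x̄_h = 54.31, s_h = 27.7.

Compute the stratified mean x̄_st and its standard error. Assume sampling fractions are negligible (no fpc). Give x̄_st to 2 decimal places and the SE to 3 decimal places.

x̄_st ≈ 54.79, SE ≈ 0.884

x̄_st = Σ W_h x̄_h = (1800·63.99 + 1650·45.62 + 3000·54.31)/6450 = 54.78837
V̂(x̄_st) = Σ W_h² s_h²/n_h, with W_h = N_h/N and N = 6450:
  stratum 1: (1800/6450)²·36.9²/358 = 0.296207
  stratum 2: (1650/6450)²·20.1²/193 = 0.136988
  stratum 3: (3000/6450)²·27.7²/477 = 0.347988
V̂(x̄_st) = 0.781183
SE(x̄_st) = √0.781183 = 0.883846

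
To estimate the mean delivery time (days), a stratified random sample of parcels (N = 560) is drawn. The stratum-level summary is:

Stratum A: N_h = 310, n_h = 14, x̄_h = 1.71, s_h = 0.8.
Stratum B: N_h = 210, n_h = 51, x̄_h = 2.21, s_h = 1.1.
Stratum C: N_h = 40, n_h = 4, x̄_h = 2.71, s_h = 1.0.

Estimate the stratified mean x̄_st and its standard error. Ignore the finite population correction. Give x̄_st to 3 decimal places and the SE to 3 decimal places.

x̄_st ≈ 1.969, SE ≈ 0.136

x̄_st = Σ W_h x̄_h = (310·1.71 + 210·2.21 + 40·2.71)/560 = 1.96893
V̂(x̄_st) = Σ W_h² s_h²/n_h, with W_h = N_h/N and N = 560:
  stratum A: (310/560)²·0.8²/14 = 0.0140087
  stratum B: (210/560)²·1.1²/51 = 0.0033364
  stratum C: (40/560)²·1.0²/4 = 0.00127551
V̂(x̄_st) = 0.0186207
SE(x̄_st) = √0.0186207 = 0.136458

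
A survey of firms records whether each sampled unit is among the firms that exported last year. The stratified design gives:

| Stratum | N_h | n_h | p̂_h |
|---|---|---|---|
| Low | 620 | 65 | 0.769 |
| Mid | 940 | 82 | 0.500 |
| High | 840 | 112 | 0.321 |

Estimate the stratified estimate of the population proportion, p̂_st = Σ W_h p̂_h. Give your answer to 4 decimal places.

N = 2400; stratum weights W_h = N_h/N.
p̂_st = Σ W_h p̂_h = (620·0.769 + 940·0.500 + 840·0.321)/2400 = 0.50684

p̂_st ≈ 0.5068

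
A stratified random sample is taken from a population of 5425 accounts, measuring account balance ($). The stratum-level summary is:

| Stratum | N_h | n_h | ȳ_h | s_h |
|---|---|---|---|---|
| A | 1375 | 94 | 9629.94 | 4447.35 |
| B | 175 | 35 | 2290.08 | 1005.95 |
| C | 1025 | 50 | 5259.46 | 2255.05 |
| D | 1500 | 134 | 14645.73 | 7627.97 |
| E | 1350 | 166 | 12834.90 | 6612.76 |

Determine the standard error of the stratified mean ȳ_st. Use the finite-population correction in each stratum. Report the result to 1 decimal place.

V̂(ȳ_st) = Σ W_h² (1 − n_h/N_h) s_h²/n_h, with W_h = N_h/N and N = 5425:
  stratum A: (1375/5425)²·(1 − 94/1375)·4447.35²/94 = 12592.9
  stratum B: (175/5425)²·(1 − 35/175)·1005.95²/35 = 24.0686
  stratum C: (1025/5425)²·(1 − 50/1025)·2255.05²/50 = 3453.59
  stratum D: (1500/5425)²·(1 − 134/1500)·7627.97²/134 = 30231.2
  stratum E: (1350/5425)²·(1 − 166/1350)·6612.76²/166 = 14306.8
V̂(ȳ_st) = 60608.6
SE(ȳ_st) = √60608.6 = 246.188

SE(ȳ_st) ≈ 246.2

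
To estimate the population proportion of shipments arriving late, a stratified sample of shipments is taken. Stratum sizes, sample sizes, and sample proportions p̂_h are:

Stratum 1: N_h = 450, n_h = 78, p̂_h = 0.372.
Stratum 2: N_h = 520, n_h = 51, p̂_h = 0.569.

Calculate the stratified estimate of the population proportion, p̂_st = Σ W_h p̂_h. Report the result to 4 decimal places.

N = 970; stratum weights W_h = N_h/N.
p̂_st = Σ W_h p̂_h = (450·0.372 + 520·0.569)/970 = 0.47761

p̂_st ≈ 0.4776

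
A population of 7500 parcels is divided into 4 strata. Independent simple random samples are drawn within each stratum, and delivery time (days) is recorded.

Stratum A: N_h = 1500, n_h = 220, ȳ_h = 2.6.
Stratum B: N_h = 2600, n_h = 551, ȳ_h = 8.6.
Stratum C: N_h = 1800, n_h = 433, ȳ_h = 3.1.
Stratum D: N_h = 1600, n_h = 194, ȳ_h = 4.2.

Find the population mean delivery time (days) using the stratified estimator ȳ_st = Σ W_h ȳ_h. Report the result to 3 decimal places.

ȳ_st ≈ 5.141

N = Σ N_h = 7500. Stratum weights W_h = N_h/N.
ȳ_st = (1500·2.6 + 2600·8.6 + 1800·3.1 + 1600·4.2) / 7500 = 5.14133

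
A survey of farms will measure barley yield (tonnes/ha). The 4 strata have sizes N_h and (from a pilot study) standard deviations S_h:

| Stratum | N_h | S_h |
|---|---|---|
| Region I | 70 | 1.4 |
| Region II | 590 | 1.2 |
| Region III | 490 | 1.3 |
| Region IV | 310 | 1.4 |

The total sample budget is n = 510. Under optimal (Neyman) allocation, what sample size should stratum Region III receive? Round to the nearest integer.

173

Neyman allocation: n_h = n · N_h S_h / Σ N_i S_i, with n = 510.
  stratum Region I: N_h·S_h = 70·1.4 = 98.00
  stratum Region II: N_h·S_h = 590·1.2 = 708.00
  stratum Region III: N_h·S_h = 490·1.3 = 637.00
  stratum Region IV: N_h·S_h = 310·1.4 = 434.00
Σ N_h S_h = 1877.00
n for stratum Region III = 510·637.00/1877.00 = 173.079 → 173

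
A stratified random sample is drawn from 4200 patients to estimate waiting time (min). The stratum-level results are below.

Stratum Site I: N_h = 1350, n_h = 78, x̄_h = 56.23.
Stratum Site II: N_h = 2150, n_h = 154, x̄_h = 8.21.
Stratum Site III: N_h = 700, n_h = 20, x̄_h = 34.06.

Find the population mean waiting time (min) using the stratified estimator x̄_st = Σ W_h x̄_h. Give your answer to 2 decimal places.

N = Σ N_h = 4200. Stratum weights W_h = N_h/N.
x̄_st = (1350·56.23 + 2150·8.21 + 700·34.06) / 4200 = 27.9533

x̄_st ≈ 27.95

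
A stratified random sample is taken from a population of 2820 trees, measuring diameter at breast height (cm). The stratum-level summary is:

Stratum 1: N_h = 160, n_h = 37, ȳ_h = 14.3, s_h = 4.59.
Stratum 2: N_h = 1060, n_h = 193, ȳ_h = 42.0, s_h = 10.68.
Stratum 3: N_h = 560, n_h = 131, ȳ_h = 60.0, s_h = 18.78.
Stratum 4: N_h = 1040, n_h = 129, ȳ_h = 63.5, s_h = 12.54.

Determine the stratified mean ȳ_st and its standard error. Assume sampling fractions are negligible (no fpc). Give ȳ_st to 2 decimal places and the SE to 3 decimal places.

ȳ_st = Σ W_h ȳ_h = (160·14.3 + 1060·42.0 + 560·60.0 + 1040·63.5)/2820 = 51.93191
V̂(ȳ_st) = Σ W_h² s_h²/n_h, with W_h = N_h/N and N = 2820:
  stratum 1: (160/2820)²·4.59²/37 = 0.00183301
  stratum 2: (1060/2820)²·10.68²/193 = 0.0835024
  stratum 3: (560/2820)²·18.78²/131 = 0.106169
  stratum 4: (1040/2820)²·12.54²/129 = 0.165796
V̂(ȳ_st) = 0.3573
SE(ȳ_st) = √0.3573 = 0.597746

ȳ_st ≈ 51.93, SE ≈ 0.598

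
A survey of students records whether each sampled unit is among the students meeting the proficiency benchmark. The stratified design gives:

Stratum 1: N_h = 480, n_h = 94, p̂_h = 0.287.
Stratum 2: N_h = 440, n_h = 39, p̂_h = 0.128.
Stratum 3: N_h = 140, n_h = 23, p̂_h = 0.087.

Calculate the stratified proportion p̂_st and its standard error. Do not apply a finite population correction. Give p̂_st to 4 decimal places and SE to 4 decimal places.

N = 1060; stratum weights W_h = N_h/N.
p̂_st = Σ W_h p̂_h = (480·0.287 + 440·0.128 + 140·0.087)/1060 = 0.19458
V̂(p̂_st) = Σ W_h² p̂_h(1−p̂_h)/(n_h−1):
  stratum 1: (480/1060)²·0.287·0.713/93 = 0.00045119
  stratum 2: (440/1060)²·0.128·0.872/38 = 0.0005061
  stratum 3: (140/1060)²·0.087·0.913/22 = 6.29813e-05
V̂(p̂_st) = 0.00102027; SE = √V̂ = 0.0319417

p̂_st ≈ 0.1946, SE ≈ 0.0319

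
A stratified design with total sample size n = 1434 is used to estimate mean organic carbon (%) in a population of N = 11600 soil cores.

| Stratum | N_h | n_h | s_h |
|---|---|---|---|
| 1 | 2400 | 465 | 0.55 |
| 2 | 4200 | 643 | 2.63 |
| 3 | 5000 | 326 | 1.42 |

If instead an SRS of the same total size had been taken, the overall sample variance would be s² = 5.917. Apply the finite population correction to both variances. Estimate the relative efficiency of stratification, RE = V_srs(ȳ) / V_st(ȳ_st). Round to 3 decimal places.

V̂(ȳ_st) = Σ W_h² (1 − n_h/N_h) s_h²/n_h, with W_h = N_h/N and N = 11600:
  stratum 1: (2400/11600)²·(1 − 465/2400)·0.55²/465 = 2.24517e-05
  stratum 2: (4200/11600)²·(1 − 643/4200)·2.63²/643 = 0.00119431
  stratum 3: (5000/11600)²·(1 − 326/5000)·1.42²/326 = 0.00107424
V_st = 0.002291
V_srs = (1 − 1434/11600)·5.917/1434 = 0.00361613
Relative efficiency = V_srs / V_st = 0.00361613/0.002291 = 1.5784

RE ≈ 1.578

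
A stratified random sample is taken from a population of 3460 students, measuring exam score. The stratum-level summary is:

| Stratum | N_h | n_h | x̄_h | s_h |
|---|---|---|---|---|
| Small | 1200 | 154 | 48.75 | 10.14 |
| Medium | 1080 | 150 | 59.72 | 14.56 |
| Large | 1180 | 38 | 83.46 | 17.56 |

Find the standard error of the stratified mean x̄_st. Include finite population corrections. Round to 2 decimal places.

V̂(x̄_st) = Σ W_h² (1 − n_h/N_h) s_h²/n_h, with W_h = N_h/N and N = 3460:
  stratum Small: (1200/3460)²·(1 − 154/1200)·10.14²/154 = 0.0700029
  stratum Medium: (1080/3460)²·(1 − 150/1080)·14.56²/150 = 0.118573
  stratum Large: (1180/3460)²·(1 − 38/1180)·17.56²/38 = 0.913401
V̂(x̄_st) = 1.10198
SE(x̄_st) = √1.10198 = 1.04975

SE(x̄_st) ≈ 1.05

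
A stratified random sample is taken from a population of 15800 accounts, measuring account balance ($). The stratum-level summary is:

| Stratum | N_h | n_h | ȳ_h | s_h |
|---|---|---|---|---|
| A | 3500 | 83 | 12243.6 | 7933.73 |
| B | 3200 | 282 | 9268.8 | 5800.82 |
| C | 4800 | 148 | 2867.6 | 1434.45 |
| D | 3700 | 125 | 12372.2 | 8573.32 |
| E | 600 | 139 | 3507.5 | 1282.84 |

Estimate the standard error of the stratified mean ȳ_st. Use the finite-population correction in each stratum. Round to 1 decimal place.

SE(ȳ_st) ≈ 270.6

V̂(ȳ_st) = Σ W_h² (1 − n_h/N_h) s_h²/n_h, with W_h = N_h/N and N = 15800:
  stratum A: (3500/15800)²·(1 − 83/3500)·7933.73²/83 = 36330.9
  stratum B: (3200/15800)²·(1 − 282/3200)·5800.82²/282 = 4463.25
  stratum C: (4800/15800)²·(1 − 148/4800)·1434.45²/148 = 1243.59
  stratum D: (3700/15800)²·(1 − 125/3700)·8573.32²/125 = 31156.7
  stratum E: (600/15800)²·(1 − 139/600)·1282.84²/139 = 13.118
V̂(ȳ_st) = 73207.5
SE(ȳ_st) = √73207.5 = 270.569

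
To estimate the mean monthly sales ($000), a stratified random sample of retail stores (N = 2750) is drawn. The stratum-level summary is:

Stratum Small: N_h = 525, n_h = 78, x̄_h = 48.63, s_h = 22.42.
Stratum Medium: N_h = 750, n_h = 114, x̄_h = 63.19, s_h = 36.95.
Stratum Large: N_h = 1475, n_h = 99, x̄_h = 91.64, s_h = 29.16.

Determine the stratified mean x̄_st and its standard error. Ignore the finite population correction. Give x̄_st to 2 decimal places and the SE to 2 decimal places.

x̄_st = Σ W_h x̄_h = (525·48.63 + 750·63.19 + 1475·91.64)/2750 = 75.66991
V̂(x̄_st) = Σ W_h² s_h²/n_h, with W_h = N_h/N and N = 2750:
  stratum Small: (525/2750)²·22.42²/78 = 0.234871
  stratum Medium: (750/2750)²·36.95²/114 = 0.890802
  stratum Large: (1475/2750)²·29.16²/99 = 2.47092
V̂(x̄_st) = 3.59659
SE(x̄_st) = √3.59659 = 1.89647

x̄_st ≈ 75.67, SE ≈ 1.90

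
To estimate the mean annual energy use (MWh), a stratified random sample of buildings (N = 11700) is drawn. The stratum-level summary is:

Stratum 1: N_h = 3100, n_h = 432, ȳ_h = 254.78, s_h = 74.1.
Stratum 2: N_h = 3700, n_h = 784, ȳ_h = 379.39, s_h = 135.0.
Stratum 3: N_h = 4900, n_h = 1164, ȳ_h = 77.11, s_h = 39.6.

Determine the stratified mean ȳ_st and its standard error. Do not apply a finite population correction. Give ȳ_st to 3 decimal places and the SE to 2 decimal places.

ȳ_st = Σ W_h ȳ_h = (3100·254.78 + 3700·379.39 + 4900·77.11)/11700 = 219.77778
V̂(ȳ_st) = Σ W_h² s_h²/n_h, with W_h = N_h/N and N = 11700:
  stratum 1: (3100/11700)²·74.1²/432 = 0.892287
  stratum 2: (3700/11700)²·135.0²/784 = 2.32479
  stratum 3: (4900/11700)²·39.6²/1164 = 0.236297
V̂(ȳ_st) = 3.45337
SE(ȳ_st) = √3.45337 = 1.85832

ȳ_st ≈ 219.778, SE ≈ 1.86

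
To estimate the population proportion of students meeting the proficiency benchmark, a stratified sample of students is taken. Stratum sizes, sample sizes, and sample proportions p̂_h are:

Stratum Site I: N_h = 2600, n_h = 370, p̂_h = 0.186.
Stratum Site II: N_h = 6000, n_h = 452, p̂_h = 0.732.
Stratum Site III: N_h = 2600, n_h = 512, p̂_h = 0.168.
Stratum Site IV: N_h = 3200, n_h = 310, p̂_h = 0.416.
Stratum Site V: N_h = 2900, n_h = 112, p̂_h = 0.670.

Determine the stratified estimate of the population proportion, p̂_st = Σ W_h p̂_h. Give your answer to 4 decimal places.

p̂_st ≈ 0.4963

N = 17300; stratum weights W_h = N_h/N.
p̂_st = Σ W_h p̂_h = (2600·0.186 + 6000·0.732 + 2600·0.168 + 3200·0.416 + 2900·0.670)/17300 = 0.49634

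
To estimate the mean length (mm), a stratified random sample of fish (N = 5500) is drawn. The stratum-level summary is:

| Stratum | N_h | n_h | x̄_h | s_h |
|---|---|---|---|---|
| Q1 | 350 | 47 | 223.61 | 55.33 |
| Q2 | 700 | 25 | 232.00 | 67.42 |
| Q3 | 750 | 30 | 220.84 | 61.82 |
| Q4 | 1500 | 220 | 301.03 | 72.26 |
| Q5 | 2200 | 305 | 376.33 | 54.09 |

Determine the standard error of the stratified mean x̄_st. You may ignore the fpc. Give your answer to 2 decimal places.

SE(x̄_st) ≈ 2.98

V̂(x̄_st) = Σ W_h² s_h²/n_h, with W_h = N_h/N and N = 5500:
  stratum Q1: (350/5500)²·55.33²/47 = 0.263775
  stratum Q2: (700/5500)²·67.42²/25 = 2.94516
  stratum Q3: (750/5500)²·61.82²/30 = 2.36883
  stratum Q4: (1500/5500)²·72.26²/220 = 1.76535
  stratum Q5: (2200/5500)²·54.09²/305 = 1.53481
V̂(x̄_st) = 8.87792
SE(x̄_st) = √8.87792 = 2.97958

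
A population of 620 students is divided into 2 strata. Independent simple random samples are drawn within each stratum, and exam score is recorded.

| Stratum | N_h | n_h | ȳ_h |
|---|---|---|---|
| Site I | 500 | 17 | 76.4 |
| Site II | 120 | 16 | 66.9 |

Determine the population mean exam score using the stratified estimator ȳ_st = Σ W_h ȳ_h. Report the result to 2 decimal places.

ȳ_st ≈ 74.56

N = Σ N_h = 620. Stratum weights W_h = N_h/N.
ȳ_st = (500·76.4 + 120·66.9) / 620 = 74.5613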